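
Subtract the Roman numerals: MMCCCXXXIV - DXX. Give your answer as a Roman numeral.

MMCCCXXXIV = 2334
DXX = 520
2334 - 520 = 1814

MDCCCXIV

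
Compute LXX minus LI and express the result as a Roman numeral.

LXX = 70
LI = 51
70 - 51 = 19

XIX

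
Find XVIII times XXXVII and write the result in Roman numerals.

XVIII = 18
XXXVII = 37
18 × 37 = 666

DCLXVI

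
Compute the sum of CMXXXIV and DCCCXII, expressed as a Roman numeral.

CMXXXIV = 934
DCCCXII = 812
934 + 812 = 1746

MDCCXLVI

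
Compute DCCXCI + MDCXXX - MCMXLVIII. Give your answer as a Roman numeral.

DCCXCI = 791, MDCXXX = 1630, MCMXLVIII = 1948
791 + 1630 = 2421
2421 - 1948 = 473

CDLXXIII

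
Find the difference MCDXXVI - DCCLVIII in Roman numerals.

MCDXXVI = 1426
DCCLVIII = 758
1426 - 758 = 668

DCLXVIII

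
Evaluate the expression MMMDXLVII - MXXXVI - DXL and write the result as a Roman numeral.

MMMDXLVII = 3547, MXXXVI = 1036, DXL = 540
3547 - 1036 = 2511
2511 - 540 = 1971

MCMLXXI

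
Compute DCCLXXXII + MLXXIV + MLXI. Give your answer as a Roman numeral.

DCCLXXXII = 782, MLXXIV = 1074, MLXI = 1061
782 + 1074 = 1856
1856 + 1061 = 2917

MMCMXVII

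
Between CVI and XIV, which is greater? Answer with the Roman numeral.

CVI = 106
XIV = 14
106 is larger

CVI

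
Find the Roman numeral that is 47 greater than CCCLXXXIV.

CCCLXXXIV = 384
384 + 47 = 431

CDXXXI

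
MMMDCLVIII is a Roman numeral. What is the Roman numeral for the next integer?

MMMDCLVIII = 3658, so the next integer is 3658 + 1 = 3659

MMMDCLIX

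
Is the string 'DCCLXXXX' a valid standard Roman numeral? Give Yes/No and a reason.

'DCCLXXXX': More than 3 consecutive X's

No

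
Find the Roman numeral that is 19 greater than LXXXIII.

LXXXIII = 83
83 + 19 = 102

CII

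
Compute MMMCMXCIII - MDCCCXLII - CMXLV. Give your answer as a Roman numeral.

MMMCMXCIII = 3993, MDCCCXLII = 1842, CMXLV = 945
3993 - 1842 = 2151
2151 - 945 = 1206

MCCVI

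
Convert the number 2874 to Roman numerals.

Convert 2874 to Roman numerals:
  2874 contains 2×1000 (MM)
  874 contains 1×500 (D)
  374 contains 3×100 (CCC)
  74 contains 1×50 (L)
  24 contains 2×10 (XX)
  4 contains 1×4 (IV)

MMDCCCLXXIV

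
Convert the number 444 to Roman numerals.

Convert 444 to Roman numerals:
  444 contains 1×400 (CD)
  44 contains 1×40 (XL)
  4 contains 1×4 (IV)

CDXLIV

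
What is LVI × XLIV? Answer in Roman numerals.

LVI = 56
XLIV = 44
56 × 44 = 2464

MMCDLXIV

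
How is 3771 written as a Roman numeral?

Convert 3771 to Roman numerals:
  3771 contains 3×1000 (MMM)
  771 contains 1×500 (D)
  271 contains 2×100 (CC)
  71 contains 1×50 (L)
  21 contains 2×10 (XX)
  1 contains 1×1 (I)

MMMDCCLXXI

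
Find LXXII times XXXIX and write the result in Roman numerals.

LXXII = 72
XXXIX = 39
72 × 39 = 2808

MMDCCCVIII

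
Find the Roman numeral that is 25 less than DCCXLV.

DCCXLV = 745
745 - 25 = 720

DCCXX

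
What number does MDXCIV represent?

MDXCIV: M=1000, D=500, XC=90, IV=4
1000 + 500 + 90 + 4 = 1594

1594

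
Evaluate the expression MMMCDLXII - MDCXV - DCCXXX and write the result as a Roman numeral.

MMMCDLXII = 3462, MDCXV = 1615, DCCXXX = 730
3462 - 1615 = 1847
1847 - 730 = 1117

MCXVII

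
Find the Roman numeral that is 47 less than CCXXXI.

CCXXXI = 231
231 - 47 = 184

CLXXXIV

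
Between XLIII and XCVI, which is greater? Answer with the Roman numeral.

XLIII = 43
XCVI = 96
96 is larger

XCVI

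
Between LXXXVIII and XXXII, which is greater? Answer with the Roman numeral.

LXXXVIII = 88
XXXII = 32
88 is larger

LXXXVIII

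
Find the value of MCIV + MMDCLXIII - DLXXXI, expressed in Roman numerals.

MCIV = 1104, MMDCLXIII = 2663, DLXXXI = 581
1104 + 2663 = 3767
3767 - 581 = 3186

MMMCLXXXVI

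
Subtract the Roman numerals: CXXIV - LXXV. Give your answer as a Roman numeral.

CXXIV = 124
LXXV = 75
124 - 75 = 49

XLIX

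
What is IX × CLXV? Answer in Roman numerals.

IX = 9
CLXV = 165
9 × 165 = 1485

MCDLXXXV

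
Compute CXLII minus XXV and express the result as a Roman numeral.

CXLII = 142
XXV = 25
142 - 25 = 117

CXVII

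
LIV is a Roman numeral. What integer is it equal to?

LIV: L=50, IV=4
50 + 4 = 54

54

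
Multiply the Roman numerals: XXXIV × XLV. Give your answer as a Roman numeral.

XXXIV = 34
XLV = 45
34 × 45 = 1530

MDXXX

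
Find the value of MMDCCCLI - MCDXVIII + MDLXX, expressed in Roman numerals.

MMDCCCLI = 2851, MCDXVIII = 1418, MDLXX = 1570
2851 - 1418 = 1433
1433 + 1570 = 3003

MMMIII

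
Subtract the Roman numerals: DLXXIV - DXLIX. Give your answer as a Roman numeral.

DLXXIV = 574
DXLIX = 549
574 - 549 = 25

XXV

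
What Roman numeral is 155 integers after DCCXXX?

DCCXXX = 730
730 + 155 = 885

DCCCLXXXV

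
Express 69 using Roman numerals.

Convert 69 to Roman numerals:
  69 contains 1×50 (L)
  19 contains 1×10 (X)
  9 contains 1×9 (IX)

LXIX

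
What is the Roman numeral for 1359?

Convert 1359 to Roman numerals:
  1359 contains 1×1000 (M)
  359 contains 3×100 (CCC)
  59 contains 1×50 (L)
  9 contains 1×9 (IX)

MCCCLIX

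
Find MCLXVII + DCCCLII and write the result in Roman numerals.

MCLXVII = 1167
DCCCLII = 852
1167 + 852 = 2019

MMXIX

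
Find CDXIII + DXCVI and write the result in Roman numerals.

CDXIII = 413
DXCVI = 596
413 + 596 = 1009

MIX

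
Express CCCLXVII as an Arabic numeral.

CCCLXVII: C=100, C=100, C=100, L=50, X=10, V=5, I=1, I=1
100 + 100 + 100 + 50 + 10 + 5 + 1 + 1 = 367

367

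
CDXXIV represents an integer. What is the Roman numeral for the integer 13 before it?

CDXXIV = 424
424 - 13 = 411

CDXI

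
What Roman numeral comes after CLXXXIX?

CLXXXIX = 189, so the next integer is 189 + 1 = 190

CXC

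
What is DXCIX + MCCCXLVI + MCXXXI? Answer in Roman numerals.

DXCIX = 599, MCCCXLVI = 1346, MCXXXI = 1131
599 + 1346 = 1945
1945 + 1131 = 3076

MMMLXXVI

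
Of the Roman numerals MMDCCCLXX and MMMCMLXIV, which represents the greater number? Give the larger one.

MMDCCCLXX = 2870
MMMCMLXIV = 3964
3964 is larger

MMMCMLXIV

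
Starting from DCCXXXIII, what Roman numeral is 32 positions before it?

DCCXXXIII = 733
733 - 32 = 701

DCCI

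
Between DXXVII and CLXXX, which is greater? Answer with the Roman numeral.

DXXVII = 527
CLXXX = 180
527 is larger

DXXVII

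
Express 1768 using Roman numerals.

Convert 1768 to Roman numerals:
  1768 contains 1×1000 (M)
  768 contains 1×500 (D)
  268 contains 2×100 (CC)
  68 contains 1×50 (L)
  18 contains 1×10 (X)
  8 contains 1×5 (V)
  3 contains 3×1 (III)

MDCCLXVIII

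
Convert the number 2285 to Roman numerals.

Convert 2285 to Roman numerals:
  2285 contains 2×1000 (MM)
  285 contains 2×100 (CC)
  85 contains 1×50 (L)
  35 contains 3×10 (XXX)
  5 contains 1×5 (V)

MMCCLXXXV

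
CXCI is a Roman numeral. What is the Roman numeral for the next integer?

CXCI = 191; next is 192

CXCII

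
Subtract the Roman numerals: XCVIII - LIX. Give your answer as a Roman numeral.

XCVIII = 98
LIX = 59
98 - 59 = 39

XXXIX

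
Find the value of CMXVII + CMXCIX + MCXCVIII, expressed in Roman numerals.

CMXVII = 917, CMXCIX = 999, MCXCVIII = 1198
917 + 999 = 1916
1916 + 1198 = 3114

MMMCXIV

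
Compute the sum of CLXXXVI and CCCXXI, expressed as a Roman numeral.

CLXXXVI = 186
CCCXXI = 321
186 + 321 = 507

DVII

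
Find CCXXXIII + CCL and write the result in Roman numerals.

CCXXXIII = 233
CCL = 250
233 + 250 = 483

CDLXXXIII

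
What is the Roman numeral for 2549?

Convert 2549 to Roman numerals:
  2549 contains 2×1000 (MM)
  549 contains 1×500 (D)
  49 contains 1×40 (XL)
  9 contains 1×9 (IX)

MMDXLIX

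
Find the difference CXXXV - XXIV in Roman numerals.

CXXXV = 135
XXIV = 24
135 - 24 = 111

CXI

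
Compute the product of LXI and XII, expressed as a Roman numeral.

LXI = 61
XII = 12
61 × 12 = 732

DCCXXXII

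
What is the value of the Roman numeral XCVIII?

XCVIII: XC=90, V=5, I=1, I=1, I=1
90 + 5 + 1 + 1 + 1 = 98

98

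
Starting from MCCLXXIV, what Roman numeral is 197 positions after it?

MCCLXXIV = 1274
1274 + 197 = 1471

MCDLXXI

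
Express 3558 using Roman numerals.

Convert 3558 to Roman numerals:
  3558 contains 3×1000 (MMM)
  558 contains 1×500 (D)
  58 contains 1×50 (L)
  8 contains 1×5 (V)
  3 contains 3×1 (III)

MMMDLVIII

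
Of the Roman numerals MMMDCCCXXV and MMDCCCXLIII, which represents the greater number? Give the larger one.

MMMDCCCXXV = 3825
MMDCCCXLIII = 2843
3825 is larger

MMMDCCCXXV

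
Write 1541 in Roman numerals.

Convert 1541 to Roman numerals:
  1541 contains 1×1000 (M)
  541 contains 1×500 (D)
  41 contains 1×40 (XL)
  1 contains 1×1 (I)

MDXLI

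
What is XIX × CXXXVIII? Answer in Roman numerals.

XIX = 19
CXXXVIII = 138
19 × 138 = 2622

MMDCXXII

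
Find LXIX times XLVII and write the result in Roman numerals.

LXIX = 69
XLVII = 47
69 × 47 = 3243

MMMCCXLIII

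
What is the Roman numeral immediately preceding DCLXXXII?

DCLXXXII = 682, so the previous integer is 682 - 1 = 681

DCLXXXI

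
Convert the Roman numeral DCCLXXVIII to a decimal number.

DCCLXXVIII: D=500, C=100, C=100, L=50, X=10, X=10, V=5, I=1, I=1, I=1
500 + 100 + 100 + 50 + 10 + 10 + 5 + 1 + 1 + 1 = 778

778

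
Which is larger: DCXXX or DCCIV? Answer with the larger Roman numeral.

DCXXX = 630
DCCIV = 704
704 is larger

DCCIV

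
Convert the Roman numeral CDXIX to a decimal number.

CDXIX: CD=400, X=10, IX=9
400 + 10 + 9 = 419

419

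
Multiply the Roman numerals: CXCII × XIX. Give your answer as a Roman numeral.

CXCII = 192
XIX = 19
192 × 19 = 3648

MMMDCXLVIII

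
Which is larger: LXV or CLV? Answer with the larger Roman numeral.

LXV = 65
CLV = 155
155 is larger

CLV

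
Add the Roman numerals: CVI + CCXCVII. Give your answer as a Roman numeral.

CVI = 106
CCXCVII = 297
106 + 297 = 403

CDIII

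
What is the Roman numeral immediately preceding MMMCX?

MMMCX = 3110, so the previous integer is 3110 - 1 = 3109

MMMCIX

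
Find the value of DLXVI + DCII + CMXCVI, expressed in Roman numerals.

DLXVI = 566, DCII = 602, CMXCVI = 996
566 + 602 = 1168
1168 + 996 = 2164

MMCLXIV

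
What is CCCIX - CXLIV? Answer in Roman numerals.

CCCIX = 309
CXLIV = 144
309 - 144 = 165

CLXV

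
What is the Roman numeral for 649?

Convert 649 to Roman numerals:
  649 contains 1×500 (D)
  149 contains 1×100 (C)
  49 contains 1×40 (XL)
  9 contains 1×9 (IX)

DCXLIX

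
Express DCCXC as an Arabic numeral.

DCCXC: D=500, C=100, C=100, XC=90
500 + 100 + 100 + 90 = 790

790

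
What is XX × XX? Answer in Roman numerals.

XX = 20
XX = 20
20 × 20 = 400

CD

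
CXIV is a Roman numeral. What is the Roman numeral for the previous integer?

CXIV = 114, so the previous integer is 114 - 1 = 113

CXIII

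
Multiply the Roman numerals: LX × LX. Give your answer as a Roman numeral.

LX = 60
LX = 60
60 × 60 = 3600

MMMDC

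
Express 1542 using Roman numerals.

Convert 1542 to Roman numerals:
  1542 contains 1×1000 (M)
  542 contains 1×500 (D)
  42 contains 1×40 (XL)
  2 contains 2×1 (II)

MDXLII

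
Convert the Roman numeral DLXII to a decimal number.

DLXII: D=500, L=50, X=10, I=1, I=1
500 + 50 + 10 + 1 + 1 = 562

562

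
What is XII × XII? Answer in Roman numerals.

XII = 12
XII = 12
12 × 12 = 144

CXLIV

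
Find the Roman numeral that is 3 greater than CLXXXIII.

CLXXXIII = 183
183 + 3 = 186

CLXXXVI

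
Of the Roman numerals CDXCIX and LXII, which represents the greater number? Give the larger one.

CDXCIX = 499
LXII = 62
499 is larger

CDXCIX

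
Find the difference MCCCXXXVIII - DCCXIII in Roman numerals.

MCCCXXXVIII = 1338
DCCXIII = 713
1338 - 713 = 625

DCXXV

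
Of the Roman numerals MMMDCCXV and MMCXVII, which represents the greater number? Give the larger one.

MMMDCCXV = 3715
MMCXVII = 2117
3715 is larger

MMMDCCXV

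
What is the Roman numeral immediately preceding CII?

CII = 102; previous is 101

CI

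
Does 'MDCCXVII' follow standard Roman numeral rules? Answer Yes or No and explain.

'MDCCXVII': Check the rules: uses only the symbols I, V, X, L, C, D, M; no symbol is repeated more than three times in a row; V, L and D each appear at most once; no smaller symbol precedes a larger one (values never increase from left to right). Value: M (1000) + D (500) + C (100) + C (100) + X (10) + V (5) + I (1) + I (1) = 1717. So it is a valid standard Roman numeral.

Yes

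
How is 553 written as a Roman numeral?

Convert 553 to Roman numerals:
  553 contains 1×500 (D)
  53 contains 1×50 (L)
  3 contains 3×1 (III)

DLIII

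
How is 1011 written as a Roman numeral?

Convert 1011 to Roman numerals:
  1011 contains 1×1000 (M)
  11 contains 1×10 (X)
  1 contains 1×1 (I)

MXI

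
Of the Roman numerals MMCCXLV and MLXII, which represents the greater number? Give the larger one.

MMCCXLV = 2245
MLXII = 1062
2245 is larger

MMCCXLV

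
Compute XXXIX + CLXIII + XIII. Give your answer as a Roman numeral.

XXXIX = 39, CLXIII = 163, XIII = 13
39 + 163 = 202
202 + 13 = 215

CCXV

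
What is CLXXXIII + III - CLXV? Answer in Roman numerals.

CLXXXIII = 183, III = 3, CLXV = 165
183 + 3 = 186
186 - 165 = 21

XXI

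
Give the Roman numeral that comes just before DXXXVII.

DXXXVII = 537, so the previous integer is 537 - 1 = 536

DXXXVI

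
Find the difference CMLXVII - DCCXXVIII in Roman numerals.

CMLXVII = 967
DCCXXVIII = 728
967 - 728 = 239

CCXXXIX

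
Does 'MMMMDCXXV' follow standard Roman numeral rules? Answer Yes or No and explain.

'MMMMDCXXV': More than 3 consecutive M's

No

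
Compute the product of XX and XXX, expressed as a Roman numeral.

XX = 20
XXX = 30
20 × 30 = 600

DC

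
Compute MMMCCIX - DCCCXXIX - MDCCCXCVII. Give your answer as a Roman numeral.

MMMCCIX = 3209, DCCCXXIX = 829, MDCCCXCVII = 1897
3209 - 829 = 2380
2380 - 1897 = 483

CDLXXXIII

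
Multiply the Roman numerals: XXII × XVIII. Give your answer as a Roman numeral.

XXII = 22
XVIII = 18
22 × 18 = 396

CCCXCVI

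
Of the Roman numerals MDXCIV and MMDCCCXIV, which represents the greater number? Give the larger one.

MDXCIV = 1594
MMDCCCXIV = 2814
2814 is larger

MMDCCCXIV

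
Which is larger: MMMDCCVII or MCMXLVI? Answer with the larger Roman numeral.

MMMDCCVII = 3707
MCMXLVI = 1946
3707 is larger

MMMDCCVII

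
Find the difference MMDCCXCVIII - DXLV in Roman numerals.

MMDCCXCVIII = 2798
DXLV = 545
2798 - 545 = 2253

MMCCLIII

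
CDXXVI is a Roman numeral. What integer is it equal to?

CDXXVI: CD=400, X=10, X=10, V=5, I=1
400 + 10 + 10 + 5 + 1 = 426

426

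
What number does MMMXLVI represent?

MMMXLVI: M=1000, M=1000, M=1000, XL=40, V=5, I=1
1000 + 1000 + 1000 + 40 + 5 + 1 = 3046

3046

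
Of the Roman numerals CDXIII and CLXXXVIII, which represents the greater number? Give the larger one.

CDXIII = 413
CLXXXVIII = 188
413 is larger

CDXIII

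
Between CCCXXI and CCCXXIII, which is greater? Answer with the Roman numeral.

CCCXXI = 321
CCCXXIII = 323
323 is larger

CCCXXIII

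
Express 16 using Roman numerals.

Convert 16 to Roman numerals:
  16 contains 1×10 (X)
  6 contains 1×5 (V)
  1 contains 1×1 (I)

XVI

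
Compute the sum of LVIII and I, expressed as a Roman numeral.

LVIII = 58
I = 1
58 + 1 = 59

LIX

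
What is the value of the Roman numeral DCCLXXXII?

DCCLXXXII: D=500, C=100, C=100, L=50, X=10, X=10, X=10, I=1, I=1
500 + 100 + 100 + 50 + 10 + 10 + 10 + 1 + 1 = 782

782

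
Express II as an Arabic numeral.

II: I=1, I=1
1 + 1 = 2

2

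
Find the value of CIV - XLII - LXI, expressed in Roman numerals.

CIV = 104, XLII = 42, LXI = 61
104 - 42 = 62
62 - 61 = 1

I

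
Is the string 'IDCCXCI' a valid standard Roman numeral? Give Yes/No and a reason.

'IDCCXCI': Invalid subtractive combination: ID

No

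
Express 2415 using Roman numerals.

Convert 2415 to Roman numerals:
  2415 contains 2×1000 (MM)
  415 contains 1×400 (CD)
  15 contains 1×10 (X)
  5 contains 1×5 (V)

MMCDXV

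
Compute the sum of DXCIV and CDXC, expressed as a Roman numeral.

DXCIV = 594
CDXC = 490
594 + 490 = 1084

MLXXXIV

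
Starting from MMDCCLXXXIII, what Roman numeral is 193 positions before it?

MMDCCLXXXIII = 2783
2783 - 193 = 2590

MMDXC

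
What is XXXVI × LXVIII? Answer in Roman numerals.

XXXVI = 36
LXVIII = 68
36 × 68 = 2448

MMCDXLVIII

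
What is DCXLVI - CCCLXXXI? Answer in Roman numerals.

DCXLVI = 646
CCCLXXXI = 381
646 - 381 = 265

CCLXV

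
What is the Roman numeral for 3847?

Convert 3847 to Roman numerals:
  3847 contains 3×1000 (MMM)
  847 contains 1×500 (D)
  347 contains 3×100 (CCC)
  47 contains 1×40 (XL)
  7 contains 1×5 (V)
  2 contains 2×1 (II)

MMMDCCCXLVII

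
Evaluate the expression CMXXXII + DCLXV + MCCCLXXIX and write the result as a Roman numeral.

CMXXXII = 932, DCLXV = 665, MCCCLXXIX = 1379
932 + 665 = 1597
1597 + 1379 = 2976

MMCMLXXVI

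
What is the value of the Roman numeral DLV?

DLV: D=500, L=50, V=5
500 + 50 + 5 = 555

555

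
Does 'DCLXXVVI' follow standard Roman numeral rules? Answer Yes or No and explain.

'DCLXXVVI': V should not appear more than once

No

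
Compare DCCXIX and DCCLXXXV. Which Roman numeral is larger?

DCCXIX = 719
DCCLXXXV = 785
785 is larger

DCCLXXXV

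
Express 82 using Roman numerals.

Convert 82 to Roman numerals:
  82 contains 1×50 (L)
  32 contains 3×10 (XXX)
  2 contains 2×1 (II)

LXXXII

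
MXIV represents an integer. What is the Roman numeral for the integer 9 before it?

MXIV = 1014
1014 - 9 = 1005

MV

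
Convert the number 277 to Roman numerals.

Convert 277 to Roman numerals:
  277 contains 2×100 (CC)
  77 contains 1×50 (L)
  27 contains 2×10 (XX)
  7 contains 1×5 (V)
  2 contains 2×1 (II)

CCLXXVII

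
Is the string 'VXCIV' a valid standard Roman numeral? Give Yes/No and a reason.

'VXCIV': V should not appear more than once

No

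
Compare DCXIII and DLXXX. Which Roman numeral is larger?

DCXIII = 613
DLXXX = 580
613 is larger

DCXIII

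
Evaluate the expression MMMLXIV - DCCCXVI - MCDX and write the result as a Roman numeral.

MMMLXIV = 3064, DCCCXVI = 816, MCDX = 1410
3064 - 816 = 2248
2248 - 1410 = 838

DCCCXXXVIII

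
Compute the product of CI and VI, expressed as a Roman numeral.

CI = 101
VI = 6
101 × 6 = 606

DCVI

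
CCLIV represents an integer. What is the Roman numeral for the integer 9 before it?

CCLIV = 254
254 - 9 = 245

CCXLV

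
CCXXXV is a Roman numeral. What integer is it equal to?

CCXXXV: C=100, C=100, X=10, X=10, X=10, V=5
100 + 100 + 10 + 10 + 10 + 5 = 235

235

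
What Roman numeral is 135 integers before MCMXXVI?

MCMXXVI = 1926
1926 - 135 = 1791

MDCCXCI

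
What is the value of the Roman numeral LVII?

LVII: L=50, V=5, I=1, I=1
50 + 5 + 1 + 1 = 57

57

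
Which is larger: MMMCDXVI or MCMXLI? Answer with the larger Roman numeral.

MMMCDXVI = 3416
MCMXLI = 1941
3416 is larger

MMMCDXVI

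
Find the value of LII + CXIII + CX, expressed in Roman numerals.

LII = 52, CXIII = 113, CX = 110
52 + 113 = 165
165 + 110 = 275

CCLXXV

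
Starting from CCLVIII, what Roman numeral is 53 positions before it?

CCLVIII = 258
258 - 53 = 205

CCV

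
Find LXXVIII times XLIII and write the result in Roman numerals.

LXXVIII = 78
XLIII = 43
78 × 43 = 3354

MMMCCCLIV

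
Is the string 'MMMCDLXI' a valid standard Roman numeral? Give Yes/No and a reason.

'MMMCDLXI': Check the rules: uses only the symbols I, V, X, L, C, D, M; no symbol is repeated more than three times in a row; V, L and D each appear at most once; the only place a smaller symbol precedes a larger one is the allowed subtractive pair CD, the symbol right after such a pair (if any) is smaller than the pair's first symbol, and otherwise the values never increase from left to right. Value: M (1000) + M (1000) + M (1000) + CD (400) + L (50) + X (10) + I (1) = 3461. So it is a valid standard Roman numeral.

Yes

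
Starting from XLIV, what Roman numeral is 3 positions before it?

XLIV = 44
44 - 3 = 41

XLI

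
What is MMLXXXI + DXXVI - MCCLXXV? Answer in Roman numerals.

MMLXXXI = 2081, DXXVI = 526, MCCLXXV = 1275
2081 + 526 = 2607
2607 - 1275 = 1332

MCCCXXXII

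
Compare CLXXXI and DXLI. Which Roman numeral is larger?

CLXXXI = 181
DXLI = 541
541 is larger

DXLI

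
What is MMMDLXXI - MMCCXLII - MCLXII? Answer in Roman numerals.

MMMDLXXI = 3571, MMCCXLII = 2242, MCLXII = 1162
3571 - 2242 = 1329
1329 - 1162 = 167

CLXVII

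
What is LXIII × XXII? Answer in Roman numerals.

LXIII = 63
XXII = 22
63 × 22 = 1386

MCCCLXXXVI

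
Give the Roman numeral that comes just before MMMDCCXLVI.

MMMDCCXLVI = 3746; previous is 3745

MMMDCCXLV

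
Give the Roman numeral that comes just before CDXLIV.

CDXLIV = 444; previous is 443

CDXLIII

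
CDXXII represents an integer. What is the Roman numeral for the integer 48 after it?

CDXXII = 422
422 + 48 = 470

CDLXX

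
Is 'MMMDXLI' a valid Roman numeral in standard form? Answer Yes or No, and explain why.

'MMMDXLI': Check the rules: uses only the symbols I, V, X, L, C, D, M; no symbol is repeated more than three times in a row; V, L and D each appear at most once; the only place a smaller symbol precedes a larger one is the allowed subtractive pair XL, the symbol right after such a pair (if any) is smaller than the pair's first symbol, and otherwise the values never increase from left to right. Value: M (1000) + M (1000) + M (1000) + D (500) + XL (40) + I (1) = 3541. So it is a valid standard Roman numeral.

Yes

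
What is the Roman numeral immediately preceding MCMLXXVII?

MCMLXXVII = 1977; previous is 1976

MCMLXXVI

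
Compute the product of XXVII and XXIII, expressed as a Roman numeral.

XXVII = 27
XXIII = 23
27 × 23 = 621

DCXXI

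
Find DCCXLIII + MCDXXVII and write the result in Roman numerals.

DCCXLIII = 743
MCDXXVII = 1427
743 + 1427 = 2170

MMCLXX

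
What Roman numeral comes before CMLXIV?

CMLXIV = 964, so the previous integer is 964 - 1 = 963

CMLXIII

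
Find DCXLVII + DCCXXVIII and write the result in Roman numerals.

DCXLVII = 647
DCCXXVIII = 728
647 + 728 = 1375

MCCCLXXV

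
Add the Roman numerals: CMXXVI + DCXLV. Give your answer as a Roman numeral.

CMXXVI = 926
DCXLV = 645
926 + 645 = 1571

MDLXXI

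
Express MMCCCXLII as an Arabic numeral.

MMCCCXLII: M=1000, M=1000, C=100, C=100, C=100, XL=40, I=1, I=1
1000 + 1000 + 100 + 100 + 100 + 40 + 1 + 1 = 2342

2342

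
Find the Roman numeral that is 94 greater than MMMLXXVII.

MMMLXXVII = 3077
3077 + 94 = 3171

MMMCLXXI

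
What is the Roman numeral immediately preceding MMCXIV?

MMCXIV = 2114; previous is 2113

MMCXIII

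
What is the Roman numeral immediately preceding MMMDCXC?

MMMDCXC = 3690; previous is 3689

MMMDCLXXXIX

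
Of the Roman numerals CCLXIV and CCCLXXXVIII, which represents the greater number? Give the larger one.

CCLXIV = 264
CCCLXXXVIII = 388
388 is larger

CCCLXXXVIII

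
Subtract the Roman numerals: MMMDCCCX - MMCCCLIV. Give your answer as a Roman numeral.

MMMDCCCX = 3810
MMCCCLIV = 2354
3810 - 2354 = 1456

MCDLVI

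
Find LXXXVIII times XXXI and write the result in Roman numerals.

LXXXVIII = 88
XXXI = 31
88 × 31 = 2728

MMDCCXXVIII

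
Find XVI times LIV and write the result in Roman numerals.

XVI = 16
LIV = 54
16 × 54 = 864

DCCCLXIV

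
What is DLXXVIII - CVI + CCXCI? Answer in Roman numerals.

DLXXVIII = 578, CVI = 106, CCXCI = 291
578 - 106 = 472
472 + 291 = 763

DCCLXIII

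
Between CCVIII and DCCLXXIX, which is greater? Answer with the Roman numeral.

CCVIII = 208
DCCLXXIX = 779
779 is larger

DCCLXXIX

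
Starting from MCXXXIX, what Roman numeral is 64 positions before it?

MCXXXIX = 1139
1139 - 64 = 1075

MLXXV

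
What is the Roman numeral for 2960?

Convert 2960 to Roman numerals:
  2960 contains 2×1000 (MM)
  960 contains 1×900 (CM)
  60 contains 1×50 (L)
  10 contains 1×10 (X)

MMCMLX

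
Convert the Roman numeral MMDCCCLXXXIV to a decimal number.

MMDCCCLXXXIV: M=1000, M=1000, D=500, C=100, C=100, C=100, L=50, X=10, X=10, X=10, IV=4
1000 + 1000 + 500 + 100 + 100 + 100 + 50 + 10 + 10 + 10 + 4 = 2884

2884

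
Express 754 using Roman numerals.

Convert 754 to Roman numerals:
  754 contains 1×500 (D)
  254 contains 2×100 (CC)
  54 contains 1×50 (L)
  4 contains 1×4 (IV)

DCCLIV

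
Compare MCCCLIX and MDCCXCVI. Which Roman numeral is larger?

MCCCLIX = 1359
MDCCXCVI = 1796
1796 is larger

MDCCXCVI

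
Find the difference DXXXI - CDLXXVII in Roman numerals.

DXXXI = 531
CDLXXVII = 477
531 - 477 = 54

LIV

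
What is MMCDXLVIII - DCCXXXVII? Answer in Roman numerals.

MMCDXLVIII = 2448
DCCXXXVII = 737
2448 - 737 = 1711

MDCCXI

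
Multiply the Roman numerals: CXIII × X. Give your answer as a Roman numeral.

CXIII = 113
X = 10
113 × 10 = 1130

MCXXX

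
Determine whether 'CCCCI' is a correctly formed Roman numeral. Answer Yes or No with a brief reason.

'CCCCI': More than 3 consecutive C's

No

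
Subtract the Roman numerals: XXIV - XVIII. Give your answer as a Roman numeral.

XXIV = 24
XVIII = 18
24 - 18 = 6

VI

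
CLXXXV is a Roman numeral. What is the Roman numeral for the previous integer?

CLXXXV = 185, so the previous integer is 185 - 1 = 184

CLXXXIV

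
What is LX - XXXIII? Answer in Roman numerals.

LX = 60
XXXIII = 33
60 - 33 = 27

XXVII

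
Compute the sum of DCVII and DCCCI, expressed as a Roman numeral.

DCVII = 607
DCCCI = 801
607 + 801 = 1408

MCDVIII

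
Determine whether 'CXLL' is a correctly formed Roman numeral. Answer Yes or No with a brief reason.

'CXLL': L should not appear more than once

No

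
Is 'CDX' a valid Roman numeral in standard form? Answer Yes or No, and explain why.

'CDX': Check the rules: uses only the symbols I, V, X, L, C, D, M; no symbol is repeated more than three times in a row; V, L and D each appear at most once; the only place a smaller symbol precedes a larger one is the allowed subtractive pair CD, the symbol right after such a pair (if any) is smaller than the pair's first symbol, and otherwise the values never increase from left to right. Value: CD (400) + X (10) = 410. So it is a valid standard Roman numeral.

Yes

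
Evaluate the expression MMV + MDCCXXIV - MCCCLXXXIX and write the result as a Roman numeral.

MMV = 2005, MDCCXXIV = 1724, MCCCLXXXIX = 1389
2005 + 1724 = 3729
3729 - 1389 = 2340

MMCCCXL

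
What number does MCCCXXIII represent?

MCCCXXIII: M=1000, C=100, C=100, C=100, X=10, X=10, I=1, I=1, I=1
1000 + 100 + 100 + 100 + 10 + 10 + 1 + 1 + 1 = 1323

1323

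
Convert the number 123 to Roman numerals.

Convert 123 to Roman numerals:
  123 contains 1×100 (C)
  23 contains 2×10 (XX)
  3 contains 3×1 (III)

CXXIII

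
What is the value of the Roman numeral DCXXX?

DCXXX: D=500, C=100, X=10, X=10, X=10
500 + 100 + 10 + 10 + 10 = 630

630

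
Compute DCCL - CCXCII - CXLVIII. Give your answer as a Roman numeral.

DCCL = 750, CCXCII = 292, CXLVIII = 148
750 - 292 = 458
458 - 148 = 310

CCCX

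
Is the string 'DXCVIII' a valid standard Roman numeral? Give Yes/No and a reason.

'DXCVIII': Check the rules: uses only the symbols I, V, X, L, C, D, M; no symbol is repeated more than three times in a row; V, L and D each appear at most once; the only place a smaller symbol precedes a larger one is the allowed subtractive pair XC, the symbol right after such a pair (if any) is smaller than the pair's first symbol, and otherwise the values never increase from left to right. Value: D (500) + XC (90) + V (5) + I (1) + I (1) + I (1) = 598. So it is a valid standard Roman numeral.

Yes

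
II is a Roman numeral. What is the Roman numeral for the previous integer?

II = 2, so the previous integer is 2 - 1 = 1

I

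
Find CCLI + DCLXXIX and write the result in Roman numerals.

CCLI = 251
DCLXXIX = 679
251 + 679 = 930

CMXXX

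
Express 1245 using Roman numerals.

Convert 1245 to Roman numerals:
  1245 contains 1×1000 (M)
  245 contains 2×100 (CC)
  45 contains 1×40 (XL)
  5 contains 1×5 (V)

MCCXLV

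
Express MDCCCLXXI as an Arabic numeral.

MDCCCLXXI: M=1000, D=500, C=100, C=100, C=100, L=50, X=10, X=10, I=1
1000 + 500 + 100 + 100 + 100 + 50 + 10 + 10 + 1 = 1871

1871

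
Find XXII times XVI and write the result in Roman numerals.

XXII = 22
XVI = 16
22 × 16 = 352

CCCLII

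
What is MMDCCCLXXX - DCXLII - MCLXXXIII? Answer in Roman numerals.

MMDCCCLXXX = 2880, DCXLII = 642, MCLXXXIII = 1183
2880 - 642 = 2238
2238 - 1183 = 1055

MLV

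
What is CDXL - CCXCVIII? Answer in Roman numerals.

CDXL = 440
CCXCVIII = 298
440 - 298 = 142

CXLII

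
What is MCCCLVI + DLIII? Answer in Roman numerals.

MCCCLVI = 1356
DLIII = 553
1356 + 553 = 1909

MCMIX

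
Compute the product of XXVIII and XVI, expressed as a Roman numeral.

XXVIII = 28
XVI = 16
28 × 16 = 448

CDXLVIII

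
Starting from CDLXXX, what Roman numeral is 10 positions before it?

CDLXXX = 480
480 - 10 = 470

CDLXX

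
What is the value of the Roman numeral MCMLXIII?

MCMLXIII: M=1000, CM=900, L=50, X=10, I=1, I=1, I=1
1000 + 900 + 50 + 10 + 1 + 1 + 1 = 1963

1963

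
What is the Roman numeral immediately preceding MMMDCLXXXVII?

MMMDCLXXXVII = 3687; previous is 3686

MMMDCLXXXVI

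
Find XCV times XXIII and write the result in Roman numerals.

XCV = 95
XXIII = 23
95 × 23 = 2185

MMCLXXXV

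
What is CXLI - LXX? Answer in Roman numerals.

CXLI = 141
LXX = 70
141 - 70 = 71

LXXI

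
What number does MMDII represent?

MMDII: M=1000, M=1000, D=500, I=1, I=1
1000 + 1000 + 500 + 1 + 1 = 2502

2502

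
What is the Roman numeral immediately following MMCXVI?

MMCXVI = 2116; next is 2117

MMCXVII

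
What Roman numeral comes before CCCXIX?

CCCXIX = 319; previous is 318

CCCXVIII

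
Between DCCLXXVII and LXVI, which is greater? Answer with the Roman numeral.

DCCLXXVII = 777
LXVI = 66
777 is larger

DCCLXXVII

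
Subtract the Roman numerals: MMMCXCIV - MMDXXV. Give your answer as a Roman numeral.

MMMCXCIV = 3194
MMDXXV = 2525
3194 - 2525 = 669

DCLXIX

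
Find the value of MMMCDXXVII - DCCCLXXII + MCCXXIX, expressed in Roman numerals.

MMMCDXXVII = 3427, DCCCLXXII = 872, MCCXXIX = 1229
3427 - 872 = 2555
2555 + 1229 = 3784

MMMDCCLXXXIV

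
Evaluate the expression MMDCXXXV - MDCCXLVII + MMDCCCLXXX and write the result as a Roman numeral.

MMDCXXXV = 2635, MDCCXLVII = 1747, MMDCCCLXXX = 2880
2635 - 1747 = 888
888 + 2880 = 3768

MMMDCCLXVIII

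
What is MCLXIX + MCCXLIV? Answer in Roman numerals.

MCLXIX = 1169
MCCXLIV = 1244
1169 + 1244 = 2413

MMCDXIII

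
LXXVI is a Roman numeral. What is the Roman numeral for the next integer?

LXXVI = 76, so the next integer is 76 + 1 = 77

LXXVII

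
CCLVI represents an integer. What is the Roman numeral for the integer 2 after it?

CCLVI = 256
256 + 2 = 258

CCLVIII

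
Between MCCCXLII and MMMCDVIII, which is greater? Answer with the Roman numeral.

MCCCXLII = 1342
MMMCDVIII = 3408
3408 is larger

MMMCDVIII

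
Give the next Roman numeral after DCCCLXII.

DCCCLXII = 862; next is 863

DCCCLXIII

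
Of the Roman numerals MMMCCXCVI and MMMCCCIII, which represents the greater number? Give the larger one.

MMMCCXCVI = 3296
MMMCCCIII = 3303
3303 is larger

MMMCCCIII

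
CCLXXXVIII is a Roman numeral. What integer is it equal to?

CCLXXXVIII: C=100, C=100, L=50, X=10, X=10, X=10, V=5, I=1, I=1, I=1
100 + 100 + 50 + 10 + 10 + 10 + 5 + 1 + 1 + 1 = 288

288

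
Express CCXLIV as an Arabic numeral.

CCXLIV: C=100, C=100, XL=40, IV=4
100 + 100 + 40 + 4 = 244

244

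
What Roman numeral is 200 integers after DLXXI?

DLXXI = 571
571 + 200 = 771

DCCLXXI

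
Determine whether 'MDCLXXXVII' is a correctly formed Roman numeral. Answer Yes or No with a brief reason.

'MDCLXXXVII': Check the rules: uses only the symbols I, V, X, L, C, D, M; no symbol is repeated more than three times in a row; V, L and D each appear at most once; no smaller symbol precedes a larger one (values never increase from left to right). Value: M (1000) + D (500) + C (100) + L (50) + X (10) + X (10) + X (10) + V (5) + I (1) + I (1) = 1687. So it is a valid standard Roman numeral.

Yes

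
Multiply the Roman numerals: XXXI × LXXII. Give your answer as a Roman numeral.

XXXI = 31
LXXII = 72
31 × 72 = 2232

MMCCXXXII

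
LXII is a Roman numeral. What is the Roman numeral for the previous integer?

LXII = 62; previous is 61

LXI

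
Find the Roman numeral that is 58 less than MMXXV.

MMXXV = 2025
2025 - 58 = 1967

MCMLXVII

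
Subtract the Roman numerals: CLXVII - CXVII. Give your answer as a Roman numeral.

CLXVII = 167
CXVII = 117
167 - 117 = 50

L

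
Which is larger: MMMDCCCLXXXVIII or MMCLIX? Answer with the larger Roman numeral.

MMMDCCCLXXXVIII = 3888
MMCLIX = 2159
3888 is larger

MMMDCCCLXXXVIII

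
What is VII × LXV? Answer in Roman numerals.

VII = 7
LXV = 65
7 × 65 = 455

CDLV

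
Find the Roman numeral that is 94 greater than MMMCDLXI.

MMMCDLXI = 3461
3461 + 94 = 3555

MMMDLV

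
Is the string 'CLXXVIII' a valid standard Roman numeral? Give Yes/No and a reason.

'CLXXVIII': Check the rules: uses only the symbols I, V, X, L, C, D, M; no symbol is repeated more than three times in a row; V, L and D each appear at most once; no smaller symbol precedes a larger one (values never increase from left to right). Value: C (100) + L (50) + X (10) + X (10) + V (5) + I (1) + I (1) + I (1) = 178. So it is a valid standard Roman numeral.

Yes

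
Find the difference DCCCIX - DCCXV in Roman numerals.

DCCCIX = 809
DCCXV = 715
809 - 715 = 94

XCIV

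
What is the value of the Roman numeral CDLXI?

CDLXI: CD=400, L=50, X=10, I=1
400 + 50 + 10 + 1 = 461

461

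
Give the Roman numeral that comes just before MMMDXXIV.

MMMDXXIV = 3524, so the previous integer is 3524 - 1 = 3523

MMMDXXIII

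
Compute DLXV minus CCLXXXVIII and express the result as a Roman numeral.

DLXV = 565
CCLXXXVIII = 288
565 - 288 = 277

CCLXXVII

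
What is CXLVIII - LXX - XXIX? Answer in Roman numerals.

CXLVIII = 148, LXX = 70, XXIX = 29
148 - 70 = 78
78 - 29 = 49

XLIX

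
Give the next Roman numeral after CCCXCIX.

CCCXCIX = 399, so the next integer is 399 + 1 = 400

CD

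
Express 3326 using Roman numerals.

Convert 3326 to Roman numerals:
  3326 contains 3×1000 (MMM)
  326 contains 3×100 (CCC)
  26 contains 2×10 (XX)
  6 contains 1×5 (V)
  1 contains 1×1 (I)

MMMCCCXXVI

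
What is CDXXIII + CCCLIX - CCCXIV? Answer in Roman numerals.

CDXXIII = 423, CCCLIX = 359, CCCXIV = 314
423 + 359 = 782
782 - 314 = 468

CDLXVIII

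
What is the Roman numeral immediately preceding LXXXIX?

LXXXIX = 89, so the previous integer is 89 - 1 = 88

LXXXVIII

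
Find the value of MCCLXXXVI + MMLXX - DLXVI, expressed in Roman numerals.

MCCLXXXVI = 1286, MMLXX = 2070, DLXVI = 566
1286 + 2070 = 3356
3356 - 566 = 2790

MMDCCXC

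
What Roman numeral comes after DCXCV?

DCXCV = 695, so the next integer is 695 + 1 = 696

DCXCVI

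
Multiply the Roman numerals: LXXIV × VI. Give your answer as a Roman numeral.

LXXIV = 74
VI = 6
74 × 6 = 444

CDXLIV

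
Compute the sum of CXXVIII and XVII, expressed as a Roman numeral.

CXXVIII = 128
XVII = 17
128 + 17 = 145

CXLV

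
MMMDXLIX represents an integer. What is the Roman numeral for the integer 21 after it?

MMMDXLIX = 3549
3549 + 21 = 3570

MMMDLXX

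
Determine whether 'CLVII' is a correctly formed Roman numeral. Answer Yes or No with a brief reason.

'CLVII': Check the rules: uses only the symbols I, V, X, L, C, D, M; no symbol is repeated more than three times in a row; V, L and D each appear at most once; no smaller symbol precedes a larger one (values never increase from left to right). Value: C (100) + L (50) + V (5) + I (1) + I (1) = 157. So it is a valid standard Roman numeral.

Yes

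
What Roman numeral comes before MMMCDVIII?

MMMCDVIII = 3408, so the previous integer is 3408 - 1 = 3407

MMMCDVII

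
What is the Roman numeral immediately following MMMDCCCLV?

MMMDCCCLV = 3855; next is 3856

MMMDCCCLVI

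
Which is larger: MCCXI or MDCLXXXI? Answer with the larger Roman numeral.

MCCXI = 1211
MDCLXXXI = 1681
1681 is larger

MDCLXXXI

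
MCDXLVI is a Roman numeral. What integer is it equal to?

MCDXLVI: M=1000, CD=400, XL=40, V=5, I=1
1000 + 400 + 40 + 5 + 1 = 1446

1446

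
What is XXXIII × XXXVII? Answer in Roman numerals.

XXXIII = 33
XXXVII = 37
33 × 37 = 1221

MCCXXI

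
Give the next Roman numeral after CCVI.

CCVI = 206, so the next integer is 206 + 1 = 207

CCVII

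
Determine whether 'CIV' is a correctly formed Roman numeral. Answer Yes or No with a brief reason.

'CIV': Check the rules: uses only the symbols I, V, X, L, C, D, M; no symbol is repeated more than three times in a row; V, L and D each appear at most once; the only place a smaller symbol precedes a larger one is the allowed subtractive pair IV, the symbol right after such a pair (if any) is smaller than the pair's first symbol, and otherwise the values never increase from left to right. Value: C (100) + IV (4) = 104. So it is a valid standard Roman numeral.

Yes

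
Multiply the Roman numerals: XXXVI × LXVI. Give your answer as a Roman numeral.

XXXVI = 36
LXVI = 66
36 × 66 = 2376

MMCCCLXXVI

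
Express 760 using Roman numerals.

Convert 760 to Roman numerals:
  760 contains 1×500 (D)
  260 contains 2×100 (CC)
  60 contains 1×50 (L)
  10 contains 1×10 (X)

DCCLX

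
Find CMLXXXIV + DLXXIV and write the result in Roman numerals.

CMLXXXIV = 984
DLXXIV = 574
984 + 574 = 1558

MDLVIII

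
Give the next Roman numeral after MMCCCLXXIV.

MMCCCLXXIV = 2374; next is 2375

MMCCCLXXV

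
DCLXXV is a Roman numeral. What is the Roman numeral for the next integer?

DCLXXV = 675, so the next integer is 675 + 1 = 676

DCLXXVI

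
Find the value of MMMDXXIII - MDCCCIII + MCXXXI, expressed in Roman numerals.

MMMDXXIII = 3523, MDCCCIII = 1803, MCXXXI = 1131
3523 - 1803 = 1720
1720 + 1131 = 2851

MMDCCCLI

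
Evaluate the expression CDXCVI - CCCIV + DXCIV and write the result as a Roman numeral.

CDXCVI = 496, CCCIV = 304, DXCIV = 594
496 - 304 = 192
192 + 594 = 786

DCCLXXXVI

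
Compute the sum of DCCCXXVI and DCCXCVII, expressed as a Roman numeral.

DCCCXXVI = 826
DCCXCVII = 797
826 + 797 = 1623

MDCXXIII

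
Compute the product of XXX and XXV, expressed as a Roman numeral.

XXX = 30
XXV = 25
30 × 25 = 750

DCCL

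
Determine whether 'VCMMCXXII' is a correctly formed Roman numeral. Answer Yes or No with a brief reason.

'VCMMCXXII': Invalid subtractive combination: VC

No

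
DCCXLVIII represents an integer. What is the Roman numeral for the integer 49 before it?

DCCXLVIII = 748
748 - 49 = 699

DCXCIX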